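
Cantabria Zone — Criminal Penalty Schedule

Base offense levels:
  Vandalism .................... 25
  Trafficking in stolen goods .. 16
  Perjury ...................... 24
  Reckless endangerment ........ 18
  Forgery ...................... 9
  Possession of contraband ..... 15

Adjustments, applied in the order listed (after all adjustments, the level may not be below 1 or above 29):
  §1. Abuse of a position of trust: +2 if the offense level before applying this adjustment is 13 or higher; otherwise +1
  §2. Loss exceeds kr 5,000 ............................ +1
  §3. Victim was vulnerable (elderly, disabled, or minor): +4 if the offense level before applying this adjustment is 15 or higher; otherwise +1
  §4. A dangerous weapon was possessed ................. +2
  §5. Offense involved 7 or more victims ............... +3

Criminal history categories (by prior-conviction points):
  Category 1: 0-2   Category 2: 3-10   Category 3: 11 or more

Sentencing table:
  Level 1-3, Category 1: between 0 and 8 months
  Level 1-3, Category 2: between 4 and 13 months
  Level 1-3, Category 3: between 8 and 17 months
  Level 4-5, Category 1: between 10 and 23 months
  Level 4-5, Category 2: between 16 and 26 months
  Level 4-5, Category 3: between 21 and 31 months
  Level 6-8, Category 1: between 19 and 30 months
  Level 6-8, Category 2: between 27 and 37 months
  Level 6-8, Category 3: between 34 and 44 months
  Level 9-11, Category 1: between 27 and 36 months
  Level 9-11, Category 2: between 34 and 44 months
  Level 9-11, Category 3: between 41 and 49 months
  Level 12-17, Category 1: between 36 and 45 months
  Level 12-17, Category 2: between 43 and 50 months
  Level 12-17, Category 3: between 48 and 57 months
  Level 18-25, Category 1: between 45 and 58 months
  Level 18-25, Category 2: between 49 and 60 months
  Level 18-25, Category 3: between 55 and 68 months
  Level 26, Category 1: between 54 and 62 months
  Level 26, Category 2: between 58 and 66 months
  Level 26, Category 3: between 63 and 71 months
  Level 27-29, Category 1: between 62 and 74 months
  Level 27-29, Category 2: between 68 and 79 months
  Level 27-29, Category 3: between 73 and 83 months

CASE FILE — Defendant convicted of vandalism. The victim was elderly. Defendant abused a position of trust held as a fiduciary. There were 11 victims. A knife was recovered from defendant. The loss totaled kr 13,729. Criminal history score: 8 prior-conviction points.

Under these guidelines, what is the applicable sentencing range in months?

Base offense level for vandalism: 25.
§1 applies (level before this adjustment is 25 ≥ 13, so +2): 25 + 2 = 27.
§2 applies: 27 + 1 = 28.
§3 applies (level before this adjustment is 28 ≥ 15, so +4): 28 + 4 = 32.
§4 applies: 32 + 2 = 34.
§5 applies: 34 + 3 = 37.
Level 37 exceeds the maximum of 29; capped at 29.
Final offense level: 29.
Criminal history: 8 prior points → Category 2 (3-10).
Level 29 falls in the 27-29 band.
Grid: Level 27-29 × Category 2 = 68-79 months.

68-79 months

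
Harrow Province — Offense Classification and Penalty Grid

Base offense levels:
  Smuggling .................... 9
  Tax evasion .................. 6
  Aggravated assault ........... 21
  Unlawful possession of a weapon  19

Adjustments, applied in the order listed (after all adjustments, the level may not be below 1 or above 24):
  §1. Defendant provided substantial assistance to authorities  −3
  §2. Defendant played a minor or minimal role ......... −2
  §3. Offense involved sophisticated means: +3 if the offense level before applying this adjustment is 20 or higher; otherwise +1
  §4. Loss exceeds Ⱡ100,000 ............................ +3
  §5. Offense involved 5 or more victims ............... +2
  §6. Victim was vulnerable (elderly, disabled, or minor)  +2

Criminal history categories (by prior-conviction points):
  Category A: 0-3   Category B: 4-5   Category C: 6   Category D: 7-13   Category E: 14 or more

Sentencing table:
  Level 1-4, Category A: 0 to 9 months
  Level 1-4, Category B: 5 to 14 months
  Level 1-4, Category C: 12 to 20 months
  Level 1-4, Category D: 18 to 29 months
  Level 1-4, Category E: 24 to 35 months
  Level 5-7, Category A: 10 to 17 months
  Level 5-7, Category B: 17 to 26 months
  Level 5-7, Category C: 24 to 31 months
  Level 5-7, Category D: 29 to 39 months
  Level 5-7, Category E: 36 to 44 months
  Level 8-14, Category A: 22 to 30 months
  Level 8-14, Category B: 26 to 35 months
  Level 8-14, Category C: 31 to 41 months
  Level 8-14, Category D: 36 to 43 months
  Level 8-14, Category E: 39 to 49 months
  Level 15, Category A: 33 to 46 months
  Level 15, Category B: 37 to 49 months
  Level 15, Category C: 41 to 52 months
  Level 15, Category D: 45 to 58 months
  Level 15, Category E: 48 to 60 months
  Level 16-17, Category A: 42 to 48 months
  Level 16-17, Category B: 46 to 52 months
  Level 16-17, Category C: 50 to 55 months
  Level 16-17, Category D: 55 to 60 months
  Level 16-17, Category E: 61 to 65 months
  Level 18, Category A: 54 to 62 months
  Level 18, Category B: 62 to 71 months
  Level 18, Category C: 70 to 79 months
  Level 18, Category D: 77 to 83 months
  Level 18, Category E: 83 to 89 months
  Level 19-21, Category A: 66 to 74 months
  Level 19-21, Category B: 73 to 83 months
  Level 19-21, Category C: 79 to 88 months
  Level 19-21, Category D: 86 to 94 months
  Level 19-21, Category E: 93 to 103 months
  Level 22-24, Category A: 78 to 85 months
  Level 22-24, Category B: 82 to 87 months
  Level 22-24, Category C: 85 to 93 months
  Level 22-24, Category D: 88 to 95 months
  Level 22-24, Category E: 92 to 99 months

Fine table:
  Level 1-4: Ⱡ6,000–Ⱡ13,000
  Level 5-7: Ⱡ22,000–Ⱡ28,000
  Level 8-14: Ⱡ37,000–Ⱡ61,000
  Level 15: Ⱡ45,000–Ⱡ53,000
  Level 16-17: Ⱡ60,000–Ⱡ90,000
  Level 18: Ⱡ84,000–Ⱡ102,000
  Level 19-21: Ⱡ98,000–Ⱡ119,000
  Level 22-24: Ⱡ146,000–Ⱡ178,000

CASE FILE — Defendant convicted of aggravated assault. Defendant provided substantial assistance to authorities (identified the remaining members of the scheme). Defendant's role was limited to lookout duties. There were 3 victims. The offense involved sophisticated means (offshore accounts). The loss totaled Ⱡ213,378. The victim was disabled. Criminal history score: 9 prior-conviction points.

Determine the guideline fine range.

Base offense level for aggravated assault: 21.
§1 applies: 21 − 3 = 18.
§2 applies: 18 − 2 = 16.
§3 applies (level before this adjustment is 16 < 20, so +1): 16 + 1 = 17.
§4 applies: 17 + 3 = 20.
§5 does not apply.
§6 applies: 20 + 2 = 22.
Final offense level: 22.
Level 22 falls in the 22-24 band.
Fine table: Level 22-24 → Ⱡ146,000–Ⱡ178,000.

Ⱡ146,000–Ⱡ178,000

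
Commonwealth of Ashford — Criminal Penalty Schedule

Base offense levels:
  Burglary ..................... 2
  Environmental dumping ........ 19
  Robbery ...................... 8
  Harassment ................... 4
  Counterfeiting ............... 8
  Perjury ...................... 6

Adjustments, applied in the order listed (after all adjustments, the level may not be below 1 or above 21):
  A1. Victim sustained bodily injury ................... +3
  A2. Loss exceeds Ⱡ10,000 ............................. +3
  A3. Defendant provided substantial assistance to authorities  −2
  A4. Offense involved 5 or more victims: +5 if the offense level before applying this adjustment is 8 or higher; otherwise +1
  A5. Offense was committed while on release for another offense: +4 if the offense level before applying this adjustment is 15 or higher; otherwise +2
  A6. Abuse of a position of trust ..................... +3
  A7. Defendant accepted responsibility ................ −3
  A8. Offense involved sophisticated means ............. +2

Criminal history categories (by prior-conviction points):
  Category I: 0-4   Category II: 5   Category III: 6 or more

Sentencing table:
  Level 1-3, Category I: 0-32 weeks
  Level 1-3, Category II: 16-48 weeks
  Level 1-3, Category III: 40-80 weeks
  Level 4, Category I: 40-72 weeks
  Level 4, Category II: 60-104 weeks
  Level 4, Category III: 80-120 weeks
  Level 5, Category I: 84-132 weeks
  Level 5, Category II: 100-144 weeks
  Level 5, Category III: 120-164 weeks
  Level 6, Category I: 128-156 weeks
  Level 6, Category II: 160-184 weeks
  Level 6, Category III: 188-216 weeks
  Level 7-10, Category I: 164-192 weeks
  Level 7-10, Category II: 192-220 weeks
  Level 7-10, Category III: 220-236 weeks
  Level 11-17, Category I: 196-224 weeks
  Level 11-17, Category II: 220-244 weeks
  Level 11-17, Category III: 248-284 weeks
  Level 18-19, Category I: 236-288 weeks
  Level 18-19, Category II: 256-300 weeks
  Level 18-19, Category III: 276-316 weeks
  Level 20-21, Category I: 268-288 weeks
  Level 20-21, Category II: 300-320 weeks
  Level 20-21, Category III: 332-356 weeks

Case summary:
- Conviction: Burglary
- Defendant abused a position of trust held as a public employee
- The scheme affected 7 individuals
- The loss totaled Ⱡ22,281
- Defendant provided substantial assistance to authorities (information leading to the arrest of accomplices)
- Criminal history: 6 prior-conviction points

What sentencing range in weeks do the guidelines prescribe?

220-236 weeks

Base offense level for burglary: 2.
A2 applies: 2 + 3 = 5.
A3 applies: 5 − 2 = 3.
A4 applies (level before this adjustment is 3 < 8, so +1): 3 + 1 = 4.
A5 does not apply.
A6 applies: 4 + 3 = 7.
Final offense level: 7.
Criminal history: 6 prior points → Category III (6+).
Level 7 falls in the 7-10 band.
Grid: Level 7-10 × Category III = 220-236 weeks.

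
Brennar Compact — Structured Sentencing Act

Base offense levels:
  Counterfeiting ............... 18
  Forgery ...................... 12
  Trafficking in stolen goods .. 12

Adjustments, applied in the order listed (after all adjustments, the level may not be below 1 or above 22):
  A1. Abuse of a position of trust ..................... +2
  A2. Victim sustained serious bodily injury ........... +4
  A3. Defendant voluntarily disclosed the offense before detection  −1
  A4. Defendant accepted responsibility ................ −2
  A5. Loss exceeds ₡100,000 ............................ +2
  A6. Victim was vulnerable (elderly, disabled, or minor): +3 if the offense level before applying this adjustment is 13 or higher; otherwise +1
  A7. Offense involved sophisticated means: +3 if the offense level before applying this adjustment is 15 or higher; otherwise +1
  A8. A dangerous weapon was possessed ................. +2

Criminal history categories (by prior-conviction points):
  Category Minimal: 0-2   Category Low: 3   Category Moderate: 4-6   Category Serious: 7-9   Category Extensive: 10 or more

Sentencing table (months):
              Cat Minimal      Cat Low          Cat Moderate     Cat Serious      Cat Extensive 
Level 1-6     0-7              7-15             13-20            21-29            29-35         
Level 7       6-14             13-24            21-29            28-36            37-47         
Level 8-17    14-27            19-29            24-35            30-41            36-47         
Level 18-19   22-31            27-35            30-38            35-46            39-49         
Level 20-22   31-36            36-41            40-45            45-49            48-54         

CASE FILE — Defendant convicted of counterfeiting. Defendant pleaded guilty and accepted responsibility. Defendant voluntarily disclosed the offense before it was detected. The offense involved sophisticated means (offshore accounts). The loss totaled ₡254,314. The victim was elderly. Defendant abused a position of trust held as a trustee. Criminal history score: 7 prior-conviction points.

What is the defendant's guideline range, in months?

45-49 months

Base offense level for counterfeiting: 18.
A1 applies: 18 + 2 = 20.
A3 applies: 20 − 1 = 19.
A4 applies: 19 − 2 = 17.
A5 applies: 17 + 2 = 19.
A6 applies (level before this adjustment is 19 ≥ 13, so +3): 19 + 3 = 22.
A7 applies (level before this adjustment is 22 ≥ 15, so +3): 22 + 3 = 25.
Level 25 exceeds the maximum of 22; capped at 22.
Final offense level: 22.
Criminal history: 7 prior points → Category Serious (7-9).
Level 22 falls in the 20-22 band.
Grid: Level 20-22 × Category Serious = 45-49 months.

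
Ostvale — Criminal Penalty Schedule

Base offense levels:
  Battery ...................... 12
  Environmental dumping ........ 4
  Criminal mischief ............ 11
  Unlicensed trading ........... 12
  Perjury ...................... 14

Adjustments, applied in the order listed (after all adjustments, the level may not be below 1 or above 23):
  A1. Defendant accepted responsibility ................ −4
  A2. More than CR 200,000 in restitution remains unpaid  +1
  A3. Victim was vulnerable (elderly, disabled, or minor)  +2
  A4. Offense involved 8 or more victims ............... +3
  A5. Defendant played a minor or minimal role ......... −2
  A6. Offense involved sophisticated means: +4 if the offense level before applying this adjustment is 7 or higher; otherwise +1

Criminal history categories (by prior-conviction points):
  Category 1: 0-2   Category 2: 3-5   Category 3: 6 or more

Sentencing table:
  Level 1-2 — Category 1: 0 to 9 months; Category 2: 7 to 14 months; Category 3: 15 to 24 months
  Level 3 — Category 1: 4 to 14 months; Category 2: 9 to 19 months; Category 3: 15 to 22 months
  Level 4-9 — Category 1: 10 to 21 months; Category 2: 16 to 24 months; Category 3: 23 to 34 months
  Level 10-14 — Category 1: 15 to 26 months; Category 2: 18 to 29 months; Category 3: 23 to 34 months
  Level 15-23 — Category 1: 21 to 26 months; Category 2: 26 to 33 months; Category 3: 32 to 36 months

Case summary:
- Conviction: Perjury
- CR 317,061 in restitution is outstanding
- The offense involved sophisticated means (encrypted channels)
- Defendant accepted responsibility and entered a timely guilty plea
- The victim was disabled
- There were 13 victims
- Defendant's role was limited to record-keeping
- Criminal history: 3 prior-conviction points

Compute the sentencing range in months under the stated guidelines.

26-33 months

Base offense level for perjury: 14.
A1 applies: 14 − 4 = 10.
A2 applies: 10 + 1 = 11.
A3 applies: 11 + 2 = 13.
A4 applies: 13 + 3 = 16.
A5 applies: 16 − 2 = 14.
A6 applies (level before this adjustment is 14 ≥ 7, so +4): 14 + 4 = 18.
Final offense level: 18.
Criminal history: 3 prior points → Category 2 (3-5).
Level 18 falls in the 15-23 band.
Grid: Level 15-23 × Category 2 = 26-33 months.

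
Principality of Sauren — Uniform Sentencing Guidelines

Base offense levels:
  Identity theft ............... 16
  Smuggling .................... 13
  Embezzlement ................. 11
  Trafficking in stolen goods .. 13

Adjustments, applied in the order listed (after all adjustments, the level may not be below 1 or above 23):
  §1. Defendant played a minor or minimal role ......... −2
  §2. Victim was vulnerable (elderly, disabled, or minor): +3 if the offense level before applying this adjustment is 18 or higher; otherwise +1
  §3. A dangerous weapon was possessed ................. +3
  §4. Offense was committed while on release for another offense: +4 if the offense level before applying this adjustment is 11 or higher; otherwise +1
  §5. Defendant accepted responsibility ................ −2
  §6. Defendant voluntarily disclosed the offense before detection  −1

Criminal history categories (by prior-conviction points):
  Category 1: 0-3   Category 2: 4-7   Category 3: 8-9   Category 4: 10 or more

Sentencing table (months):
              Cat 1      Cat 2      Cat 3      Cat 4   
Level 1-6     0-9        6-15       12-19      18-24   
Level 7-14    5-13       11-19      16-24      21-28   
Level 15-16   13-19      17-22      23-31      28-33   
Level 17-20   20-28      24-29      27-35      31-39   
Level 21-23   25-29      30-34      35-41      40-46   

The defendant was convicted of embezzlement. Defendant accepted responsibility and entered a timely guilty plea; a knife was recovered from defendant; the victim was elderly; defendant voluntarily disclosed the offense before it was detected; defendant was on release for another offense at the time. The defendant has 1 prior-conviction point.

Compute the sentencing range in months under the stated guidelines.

Base offense level for embezzlement: 11.
§2 applies (level before this adjustment is 11 < 18, so +1): 11 + 1 = 12.
§3 applies: 12 + 3 = 15.
§4 applies (level before this adjustment is 15 ≥ 11, so +4): 15 + 4 = 19.
§5 applies: 19 − 2 = 17.
§6 applies: 17 − 1 = 16.
Final offense level: 16.
Criminal history: 1 prior point → Category 1 (0-3).
Level 16 falls in the 15-16 band.
Grid: Level 15-16 × Category 1 = 13-19 months.

13-19 months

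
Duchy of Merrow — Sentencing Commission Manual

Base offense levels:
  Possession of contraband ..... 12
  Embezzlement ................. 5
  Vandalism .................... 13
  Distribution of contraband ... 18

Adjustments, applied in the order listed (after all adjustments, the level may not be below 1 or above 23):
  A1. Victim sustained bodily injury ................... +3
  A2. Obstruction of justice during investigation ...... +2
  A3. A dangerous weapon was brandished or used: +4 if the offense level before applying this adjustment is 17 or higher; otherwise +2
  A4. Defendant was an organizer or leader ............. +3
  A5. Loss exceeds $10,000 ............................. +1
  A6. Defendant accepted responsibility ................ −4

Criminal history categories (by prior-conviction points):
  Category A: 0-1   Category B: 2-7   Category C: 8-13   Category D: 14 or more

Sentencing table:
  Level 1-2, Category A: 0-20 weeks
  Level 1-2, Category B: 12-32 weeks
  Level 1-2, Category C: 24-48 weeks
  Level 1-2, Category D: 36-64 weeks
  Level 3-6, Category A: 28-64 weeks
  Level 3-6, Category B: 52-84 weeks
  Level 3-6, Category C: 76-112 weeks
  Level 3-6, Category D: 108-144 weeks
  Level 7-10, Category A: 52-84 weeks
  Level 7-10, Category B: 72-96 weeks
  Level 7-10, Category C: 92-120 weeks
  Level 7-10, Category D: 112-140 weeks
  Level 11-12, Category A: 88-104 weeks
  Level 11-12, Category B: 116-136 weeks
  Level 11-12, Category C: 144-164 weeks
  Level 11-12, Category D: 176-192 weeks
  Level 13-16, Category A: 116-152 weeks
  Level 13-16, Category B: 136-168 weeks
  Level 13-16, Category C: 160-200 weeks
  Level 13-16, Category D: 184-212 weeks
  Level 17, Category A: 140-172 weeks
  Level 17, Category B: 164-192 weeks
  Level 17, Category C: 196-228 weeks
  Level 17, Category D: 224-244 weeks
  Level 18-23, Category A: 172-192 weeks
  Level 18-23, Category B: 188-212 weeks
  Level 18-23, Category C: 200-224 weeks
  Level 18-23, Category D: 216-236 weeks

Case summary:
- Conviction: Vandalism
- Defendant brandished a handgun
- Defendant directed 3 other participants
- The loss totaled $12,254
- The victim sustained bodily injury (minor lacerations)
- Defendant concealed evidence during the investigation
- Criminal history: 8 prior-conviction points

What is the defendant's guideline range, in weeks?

200-224 weeks

Base offense level for vandalism: 13.
A1 applies: 13 + 3 = 16.
A2 applies: 16 + 2 = 18.
A3 applies (level before this adjustment is 18 ≥ 17, so +4): 18 + 4 = 22.
A4 applies: 22 + 3 = 25.
A5 applies: 25 + 1 = 26.
A6 does not apply.
Level 26 exceeds the maximum of 23; capped at 23.
Final offense level: 23.
Criminal history: 8 prior points → Category C (8-13).
Level 23 falls in the 18-23 band.
Grid: Level 18-23 × Category C = 200-224 weeks.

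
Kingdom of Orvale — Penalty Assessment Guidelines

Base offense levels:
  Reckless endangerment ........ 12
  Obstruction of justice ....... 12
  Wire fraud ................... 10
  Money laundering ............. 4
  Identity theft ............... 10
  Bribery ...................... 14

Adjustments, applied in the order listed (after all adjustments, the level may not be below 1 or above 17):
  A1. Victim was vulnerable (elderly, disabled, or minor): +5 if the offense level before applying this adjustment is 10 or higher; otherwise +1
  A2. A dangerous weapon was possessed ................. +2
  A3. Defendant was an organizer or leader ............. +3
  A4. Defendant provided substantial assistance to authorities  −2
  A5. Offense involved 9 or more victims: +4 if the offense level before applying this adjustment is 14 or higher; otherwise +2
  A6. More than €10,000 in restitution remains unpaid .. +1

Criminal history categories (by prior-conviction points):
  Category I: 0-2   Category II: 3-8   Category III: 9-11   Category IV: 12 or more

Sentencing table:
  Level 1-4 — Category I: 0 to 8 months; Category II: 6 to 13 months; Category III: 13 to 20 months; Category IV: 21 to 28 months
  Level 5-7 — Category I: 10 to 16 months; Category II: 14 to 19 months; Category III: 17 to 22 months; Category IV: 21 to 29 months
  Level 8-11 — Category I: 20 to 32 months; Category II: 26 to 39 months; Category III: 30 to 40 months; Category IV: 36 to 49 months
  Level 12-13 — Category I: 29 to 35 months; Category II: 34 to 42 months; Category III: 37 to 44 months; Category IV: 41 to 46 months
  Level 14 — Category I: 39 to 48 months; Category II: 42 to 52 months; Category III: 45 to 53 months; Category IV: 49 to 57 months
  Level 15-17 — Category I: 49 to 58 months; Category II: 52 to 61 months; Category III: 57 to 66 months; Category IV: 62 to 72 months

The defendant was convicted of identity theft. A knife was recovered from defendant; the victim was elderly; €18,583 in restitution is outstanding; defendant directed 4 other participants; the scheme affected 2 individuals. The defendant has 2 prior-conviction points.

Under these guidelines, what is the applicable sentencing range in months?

Base offense level for identity theft: 10.
A1 applies (level before this adjustment is 10 ≥ 10, so +5): 10 + 5 = 15.
A2 applies: 15 + 2 = 17.
A3 applies: 17 + 3 = 20.
A5 does not apply.
A6 applies: 20 + 1 = 21.
Level 21 exceeds the maximum of 17; capped at 17.
Final offense level: 17.
Criminal history: 2 prior points → Category I (0-2).
Level 17 falls in the 15-17 band.
Grid: Level 15-17 × Category I = 49-58 months.

49-58 months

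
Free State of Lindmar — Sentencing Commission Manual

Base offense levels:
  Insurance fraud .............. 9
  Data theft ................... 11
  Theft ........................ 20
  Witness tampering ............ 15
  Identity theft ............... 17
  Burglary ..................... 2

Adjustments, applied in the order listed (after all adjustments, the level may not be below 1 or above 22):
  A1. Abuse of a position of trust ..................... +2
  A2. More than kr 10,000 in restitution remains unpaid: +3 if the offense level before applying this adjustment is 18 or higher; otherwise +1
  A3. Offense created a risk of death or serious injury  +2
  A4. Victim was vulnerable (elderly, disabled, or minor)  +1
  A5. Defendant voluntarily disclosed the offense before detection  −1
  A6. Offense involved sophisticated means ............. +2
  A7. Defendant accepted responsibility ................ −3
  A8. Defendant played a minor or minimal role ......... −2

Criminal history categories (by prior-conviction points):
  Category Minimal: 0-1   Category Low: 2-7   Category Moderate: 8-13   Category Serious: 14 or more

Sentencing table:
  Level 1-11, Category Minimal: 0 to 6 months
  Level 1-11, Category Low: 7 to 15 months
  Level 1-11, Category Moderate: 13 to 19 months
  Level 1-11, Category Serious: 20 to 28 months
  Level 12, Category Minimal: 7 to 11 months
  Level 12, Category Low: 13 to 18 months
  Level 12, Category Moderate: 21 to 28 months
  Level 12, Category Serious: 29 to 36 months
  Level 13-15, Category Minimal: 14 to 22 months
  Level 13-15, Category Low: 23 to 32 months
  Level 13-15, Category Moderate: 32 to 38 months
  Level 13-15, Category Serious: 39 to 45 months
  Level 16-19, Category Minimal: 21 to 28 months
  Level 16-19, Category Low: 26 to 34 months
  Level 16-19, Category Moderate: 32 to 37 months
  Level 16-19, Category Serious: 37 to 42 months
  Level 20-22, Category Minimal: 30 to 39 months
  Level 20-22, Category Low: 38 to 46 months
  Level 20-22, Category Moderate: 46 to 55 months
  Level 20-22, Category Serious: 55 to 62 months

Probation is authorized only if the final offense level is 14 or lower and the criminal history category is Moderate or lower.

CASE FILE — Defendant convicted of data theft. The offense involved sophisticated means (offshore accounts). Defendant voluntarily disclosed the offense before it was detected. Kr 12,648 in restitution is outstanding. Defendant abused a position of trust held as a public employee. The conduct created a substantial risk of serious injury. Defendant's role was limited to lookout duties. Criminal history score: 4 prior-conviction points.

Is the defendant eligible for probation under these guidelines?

No

Base offense level for data theft: 11.
A1 applies: 11 + 2 = 13.
A2 applies (level before this adjustment is 13 < 18, so +1): 13 + 1 = 14.
A3 applies: 14 + 2 = 16.
A5 applies: 16 − 1 = 15.
A6 applies: 15 + 2 = 17.
A7 does not apply.
A8 applies: 17 − 2 = 15.
Final offense level: 15.
Criminal history: 4 prior points → Category Low (2-7).
Level 15 falls in the 13-15 band.
Grid: Level 13-15 × Category Low = 23-32 months.
Probation check: level 15 > 14 and category Low ≤ Moderate → not eligible.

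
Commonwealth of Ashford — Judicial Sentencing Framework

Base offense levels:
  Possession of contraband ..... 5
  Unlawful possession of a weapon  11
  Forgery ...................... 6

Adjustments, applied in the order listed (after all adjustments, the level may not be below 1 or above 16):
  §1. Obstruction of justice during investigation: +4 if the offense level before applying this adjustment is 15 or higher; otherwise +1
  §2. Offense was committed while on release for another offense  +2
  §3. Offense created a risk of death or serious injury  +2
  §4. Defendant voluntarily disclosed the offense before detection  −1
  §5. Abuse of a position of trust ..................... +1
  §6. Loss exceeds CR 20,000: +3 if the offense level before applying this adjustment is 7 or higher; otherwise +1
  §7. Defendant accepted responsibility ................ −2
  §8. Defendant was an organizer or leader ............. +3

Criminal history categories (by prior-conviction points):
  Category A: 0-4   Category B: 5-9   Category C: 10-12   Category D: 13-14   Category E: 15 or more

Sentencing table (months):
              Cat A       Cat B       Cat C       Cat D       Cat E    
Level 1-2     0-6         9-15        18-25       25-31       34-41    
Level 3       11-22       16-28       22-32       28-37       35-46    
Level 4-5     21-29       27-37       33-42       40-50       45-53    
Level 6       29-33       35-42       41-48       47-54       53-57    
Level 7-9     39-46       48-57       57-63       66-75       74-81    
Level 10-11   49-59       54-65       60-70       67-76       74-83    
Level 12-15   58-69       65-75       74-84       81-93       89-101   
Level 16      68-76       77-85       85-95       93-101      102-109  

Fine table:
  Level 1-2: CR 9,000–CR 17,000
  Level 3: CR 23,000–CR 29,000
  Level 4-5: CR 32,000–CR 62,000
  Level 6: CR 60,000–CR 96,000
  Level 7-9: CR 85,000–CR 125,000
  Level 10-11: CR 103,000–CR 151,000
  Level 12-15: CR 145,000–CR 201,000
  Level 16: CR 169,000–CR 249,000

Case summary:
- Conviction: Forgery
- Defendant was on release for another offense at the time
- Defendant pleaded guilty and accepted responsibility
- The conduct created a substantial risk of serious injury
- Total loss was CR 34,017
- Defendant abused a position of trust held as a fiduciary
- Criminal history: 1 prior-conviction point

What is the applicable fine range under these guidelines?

CR 145,000–CR 201,000

Base offense level for forgery: 6.
§1 does not apply.
§2 applies: 6 + 2 = 8.
§3 applies: 8 + 2 = 10.
§4 does not apply.
§5 applies: 10 + 1 = 11.
§6 applies (level before this adjustment is 11 ≥ 7, so +3): 11 + 3 = 14.
§7 applies: 14 − 2 = 12.
Final offense level: 12.
Level 12 falls in the 12-15 band.
Fine table: Level 12-15 → CR 145,000–CR 201,000.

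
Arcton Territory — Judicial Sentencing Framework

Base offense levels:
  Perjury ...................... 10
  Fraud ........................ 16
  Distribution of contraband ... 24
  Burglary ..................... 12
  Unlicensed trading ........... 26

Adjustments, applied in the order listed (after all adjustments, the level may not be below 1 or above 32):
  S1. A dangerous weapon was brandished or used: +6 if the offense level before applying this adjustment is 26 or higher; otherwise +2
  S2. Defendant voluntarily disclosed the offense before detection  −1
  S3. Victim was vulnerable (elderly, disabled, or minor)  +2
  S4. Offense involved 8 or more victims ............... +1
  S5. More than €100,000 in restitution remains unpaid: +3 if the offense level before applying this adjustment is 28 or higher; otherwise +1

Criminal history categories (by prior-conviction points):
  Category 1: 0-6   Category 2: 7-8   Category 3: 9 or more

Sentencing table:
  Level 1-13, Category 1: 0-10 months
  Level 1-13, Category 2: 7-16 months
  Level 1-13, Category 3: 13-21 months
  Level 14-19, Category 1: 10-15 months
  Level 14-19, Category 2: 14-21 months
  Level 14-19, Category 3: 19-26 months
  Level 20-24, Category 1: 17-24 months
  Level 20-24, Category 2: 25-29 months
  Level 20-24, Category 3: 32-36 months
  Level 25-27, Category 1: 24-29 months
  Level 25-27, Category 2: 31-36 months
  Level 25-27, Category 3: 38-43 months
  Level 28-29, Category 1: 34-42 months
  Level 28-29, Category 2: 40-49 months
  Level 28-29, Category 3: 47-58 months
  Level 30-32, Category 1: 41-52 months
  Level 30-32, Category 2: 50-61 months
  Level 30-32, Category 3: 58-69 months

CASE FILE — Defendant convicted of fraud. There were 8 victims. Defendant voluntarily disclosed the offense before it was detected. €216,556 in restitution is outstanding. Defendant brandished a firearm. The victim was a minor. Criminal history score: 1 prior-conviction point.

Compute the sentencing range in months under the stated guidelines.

Base offense level for fraud: 16.
S1 applies (level before this adjustment is 16 < 26, so +2): 16 + 2 = 18.
S2 applies: 18 − 1 = 17.
S3 applies: 17 + 2 = 19.
S4 applies: 19 + 1 = 20.
S5 applies (level before this adjustment is 20 < 28, so +1): 20 + 1 = 21.
Final offense level: 21.
Criminal history: 1 prior point → Category 1 (0-6).
Level 21 falls in the 20-24 band.
Grid: Level 20-24 × Category 1 = 17-24 months.

17-24 months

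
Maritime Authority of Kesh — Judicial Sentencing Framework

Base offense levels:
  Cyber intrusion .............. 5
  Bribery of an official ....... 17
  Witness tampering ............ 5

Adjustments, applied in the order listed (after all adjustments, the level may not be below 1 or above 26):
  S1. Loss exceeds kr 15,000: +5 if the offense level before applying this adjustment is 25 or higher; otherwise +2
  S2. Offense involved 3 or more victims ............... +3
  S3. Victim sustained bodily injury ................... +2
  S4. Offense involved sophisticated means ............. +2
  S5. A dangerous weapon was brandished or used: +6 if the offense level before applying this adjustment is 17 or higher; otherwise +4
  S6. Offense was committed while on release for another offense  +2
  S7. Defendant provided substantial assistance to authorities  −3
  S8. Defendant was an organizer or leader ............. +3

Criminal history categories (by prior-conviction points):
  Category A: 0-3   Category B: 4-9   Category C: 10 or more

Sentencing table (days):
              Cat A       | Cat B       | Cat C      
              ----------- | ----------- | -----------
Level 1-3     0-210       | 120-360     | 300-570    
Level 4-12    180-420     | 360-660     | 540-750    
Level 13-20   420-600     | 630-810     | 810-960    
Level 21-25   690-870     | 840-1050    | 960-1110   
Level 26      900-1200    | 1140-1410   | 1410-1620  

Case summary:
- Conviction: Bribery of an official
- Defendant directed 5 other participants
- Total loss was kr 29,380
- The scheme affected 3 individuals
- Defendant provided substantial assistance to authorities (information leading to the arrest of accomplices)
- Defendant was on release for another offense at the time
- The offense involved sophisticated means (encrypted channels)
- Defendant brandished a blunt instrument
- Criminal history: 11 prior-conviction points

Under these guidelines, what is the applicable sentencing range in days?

Base offense level for bribery of an official: 17.
S1 applies (level before this adjustment is 17 < 25, so +2): 17 + 2 = 19.
S2 applies: 19 + 3 = 22.
S4 applies: 22 + 2 = 24.
S5 applies (level before this adjustment is 24 ≥ 17, so +6): 24 + 6 = 30.
S6 applies: 30 + 2 = 32.
S7 applies: 32 − 3 = 29.
S8 applies: 29 + 3 = 32.
Level 32 exceeds the maximum of 26; capped at 26.
Final offense level: 26.
Criminal history: 11 prior points → Category C (10+).
Level 26 falls in the 26 band.
Grid: Level 26 × Category C = 1410-1620 days.

1410-1620 days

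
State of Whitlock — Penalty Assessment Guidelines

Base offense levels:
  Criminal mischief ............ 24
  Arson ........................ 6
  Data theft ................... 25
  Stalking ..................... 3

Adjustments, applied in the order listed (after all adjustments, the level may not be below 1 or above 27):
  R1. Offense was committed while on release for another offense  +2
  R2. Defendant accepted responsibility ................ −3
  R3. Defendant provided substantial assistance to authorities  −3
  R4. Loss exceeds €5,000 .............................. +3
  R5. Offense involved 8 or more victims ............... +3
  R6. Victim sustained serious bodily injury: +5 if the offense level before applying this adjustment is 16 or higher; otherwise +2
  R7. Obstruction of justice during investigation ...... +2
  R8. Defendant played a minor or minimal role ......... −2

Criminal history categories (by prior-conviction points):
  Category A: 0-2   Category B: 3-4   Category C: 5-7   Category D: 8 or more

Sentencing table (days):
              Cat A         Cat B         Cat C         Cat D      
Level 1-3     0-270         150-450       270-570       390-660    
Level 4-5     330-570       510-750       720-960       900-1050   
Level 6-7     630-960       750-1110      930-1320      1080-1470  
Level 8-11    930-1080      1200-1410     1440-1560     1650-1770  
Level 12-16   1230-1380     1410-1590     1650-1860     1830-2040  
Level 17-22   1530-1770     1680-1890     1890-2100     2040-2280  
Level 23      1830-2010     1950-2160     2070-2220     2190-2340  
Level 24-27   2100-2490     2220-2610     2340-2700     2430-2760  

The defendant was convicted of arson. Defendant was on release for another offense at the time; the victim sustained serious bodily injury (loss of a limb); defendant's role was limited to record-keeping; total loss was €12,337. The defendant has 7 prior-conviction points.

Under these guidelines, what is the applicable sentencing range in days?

Base offense level for arson: 6.
R1 applies: 6 + 2 = 8.
R2 does not apply.
R4 applies: 8 + 3 = 11.
R5 does not apply.
R6 applies (level before this adjustment is 11 < 16, so +2): 11 + 2 = 13.
R7 does not apply.
R8 applies: 13 − 2 = 11.
Final offense level: 11.
Criminal history: 7 prior points → Category C (5-7).
Level 11 falls in the 8-11 band.
Grid: Level 8-11 × Category C = 1440-1560 days.

1440-1560 days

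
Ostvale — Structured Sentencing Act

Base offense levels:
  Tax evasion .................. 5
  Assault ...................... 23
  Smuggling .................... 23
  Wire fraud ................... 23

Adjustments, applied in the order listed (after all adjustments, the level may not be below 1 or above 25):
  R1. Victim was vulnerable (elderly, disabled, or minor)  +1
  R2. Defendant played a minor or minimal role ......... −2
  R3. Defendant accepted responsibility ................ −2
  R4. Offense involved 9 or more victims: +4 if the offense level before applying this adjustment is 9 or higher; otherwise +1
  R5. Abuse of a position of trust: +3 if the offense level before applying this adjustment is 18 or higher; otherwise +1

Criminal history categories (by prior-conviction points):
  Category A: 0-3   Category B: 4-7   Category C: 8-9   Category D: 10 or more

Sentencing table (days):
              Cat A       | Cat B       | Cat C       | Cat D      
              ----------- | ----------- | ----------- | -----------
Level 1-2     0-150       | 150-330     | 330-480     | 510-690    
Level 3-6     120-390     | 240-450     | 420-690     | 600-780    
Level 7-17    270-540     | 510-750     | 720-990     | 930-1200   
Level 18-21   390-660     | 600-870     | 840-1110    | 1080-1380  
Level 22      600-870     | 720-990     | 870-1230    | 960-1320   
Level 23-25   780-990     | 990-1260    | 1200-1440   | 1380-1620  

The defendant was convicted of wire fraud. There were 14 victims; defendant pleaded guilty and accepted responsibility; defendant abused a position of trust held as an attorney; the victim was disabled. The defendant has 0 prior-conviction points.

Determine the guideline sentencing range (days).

780-990 days

Base offense level for wire fraud: 23.
R1 applies: 23 + 1 = 24.
R2 does not apply.
R3 applies: 24 − 2 = 22.
R4 applies (level before this adjustment is 22 ≥ 9, so +4): 22 + 4 = 26.
R5 applies (level before this adjustment is 26 ≥ 18, so +3): 26 + 3 = 29.
Level 29 exceeds the maximum of 25; capped at 25.
Final offense level: 25.
Criminal history: 0 prior points → Category A (0-3).
Level 25 falls in the 23-25 band.
Grid: Level 23-25 × Category A = 780-990 days.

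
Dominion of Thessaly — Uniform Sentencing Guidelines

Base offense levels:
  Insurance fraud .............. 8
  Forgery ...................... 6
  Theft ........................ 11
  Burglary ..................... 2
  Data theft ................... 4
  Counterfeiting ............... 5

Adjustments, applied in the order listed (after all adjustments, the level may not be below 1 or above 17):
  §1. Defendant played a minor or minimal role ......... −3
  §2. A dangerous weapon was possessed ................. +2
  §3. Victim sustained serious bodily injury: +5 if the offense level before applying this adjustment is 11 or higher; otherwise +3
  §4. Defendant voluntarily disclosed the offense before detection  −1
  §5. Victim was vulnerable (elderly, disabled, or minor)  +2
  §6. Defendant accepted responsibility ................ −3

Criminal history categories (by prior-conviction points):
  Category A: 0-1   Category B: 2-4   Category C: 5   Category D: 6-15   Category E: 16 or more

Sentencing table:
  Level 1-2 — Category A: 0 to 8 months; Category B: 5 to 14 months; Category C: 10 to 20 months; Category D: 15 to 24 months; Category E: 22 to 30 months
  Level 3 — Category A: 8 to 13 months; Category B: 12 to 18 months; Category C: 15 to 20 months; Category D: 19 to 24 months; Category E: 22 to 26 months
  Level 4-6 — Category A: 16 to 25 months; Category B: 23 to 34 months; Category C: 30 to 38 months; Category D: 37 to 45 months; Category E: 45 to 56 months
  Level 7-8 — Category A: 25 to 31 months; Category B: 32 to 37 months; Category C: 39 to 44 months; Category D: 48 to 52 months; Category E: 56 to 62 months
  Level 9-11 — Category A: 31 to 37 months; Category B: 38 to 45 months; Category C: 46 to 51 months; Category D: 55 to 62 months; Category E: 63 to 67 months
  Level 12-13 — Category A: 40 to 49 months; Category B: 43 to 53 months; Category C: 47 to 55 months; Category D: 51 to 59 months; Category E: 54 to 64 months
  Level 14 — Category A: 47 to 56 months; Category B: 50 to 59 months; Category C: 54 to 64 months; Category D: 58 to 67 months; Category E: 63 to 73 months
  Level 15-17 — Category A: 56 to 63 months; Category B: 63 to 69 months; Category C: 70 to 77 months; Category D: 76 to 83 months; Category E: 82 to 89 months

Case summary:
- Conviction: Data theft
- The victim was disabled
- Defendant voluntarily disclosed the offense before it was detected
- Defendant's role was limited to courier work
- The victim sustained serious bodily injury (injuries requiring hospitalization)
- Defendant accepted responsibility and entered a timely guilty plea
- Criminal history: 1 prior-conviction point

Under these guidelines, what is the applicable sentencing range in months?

0-8 months

Base offense level for data theft: 4.
§1 applies: 4 − 3 = 1.
§2 does not apply.
§3 applies (level before this adjustment is 1 < 11, so +3): 1 + 3 = 4.
§4 applies: 4 − 1 = 3.
§5 applies: 3 + 2 = 5.
§6 applies: 5 − 3 = 2.
Final offense level: 2.
Criminal history: 1 prior point → Category A (0-1).
Level 2 falls in the 1-2 band.
Grid: Level 1-2 × Category A = 0-8 months.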